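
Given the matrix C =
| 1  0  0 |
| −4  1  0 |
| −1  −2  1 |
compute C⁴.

[[1, 0, 0], [−16, 1, 0], [44, −8, 1]]

C = I + N where N = [[0, 0, 0], [−4, 0, 0], [−1, −2, 0]] is strictly lower-triangular, so N³ = 0.
(I + N)⁴ = I + 4·N + 6·N² = [[1, 0, 0], [−16, 1, 0], [44, −8, 1]].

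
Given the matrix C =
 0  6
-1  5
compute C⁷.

[[-3990, 12354], [-2059, 6305]]

tr C = 5 and det C = 6, so the characteristic polynomial is λ² − (5)λ + (6) with roots 2 and 3.
Eigenvectors give P = [[3, -2], [1, -1]] with P⁻¹ = [[1, -2], [1, -3]], and C = P·diag(2, 3)·P⁻¹.
Then C⁷ = P·diag(128, 2187)·P⁻¹ = [[384, -4374], [128, -2187]] · [[1, -2], [1, -3]] = [[-3990, 12354], [-2059, 6305]].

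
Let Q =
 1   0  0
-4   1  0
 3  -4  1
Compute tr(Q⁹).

3

Q = I + N where N = [[0, 0, 0], [-4, 0, 0], [3, -4, 0]] is strictly lower-triangular, so N³ = 0.
(I + N)⁹ = I + 9·N + 36·N² = [[1, 0, 0], [-36, 1, 0], [603, -36, 1]].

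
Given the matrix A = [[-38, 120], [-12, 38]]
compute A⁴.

[[16, 0], [0, 16]]

tr A = 0 and det A = -4, so the characteristic polynomial is λ² − (0)λ + (-4) with roots -2 and 2.
Eigenvectors give P = [[10, 3], [3, 1]] with P⁻¹ = [[1, -3], [-3, 10]], and A = P·diag(-2, 2)·P⁻¹.
Then A⁴ = P·diag(16, 16)·P⁻¹ = [[160, 48], [48, 16]] · [[1, -3], [-3, 10]] = [[16, 0], [0, 16]].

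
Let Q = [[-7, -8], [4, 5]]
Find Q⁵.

[[-487, -488], [244, 245]]

tr Q = -2 and det Q = -3, so the characteristic polynomial is λ² − (-2)λ + (-3) with roots 1 and -3.
Eigenvectors give P = [[-1, -2], [1, 1]] with P⁻¹ = [[1, 2], [-1, -1]], and Q = P·diag(1, -3)·P⁻¹.
Then Q⁵ = P·diag(1, -243)·P⁻¹ = [[-1, 486], [1, -243]] · [[1, 2], [-1, -1]] = [[-487, -488], [244, 245]].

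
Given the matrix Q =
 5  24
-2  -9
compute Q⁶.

[[-2183, -8736], [728, 2913]]

tr Q = -4 and det Q = 3, so the characteristic polynomial is λ² − (-4)λ + (3) with roots -3 and -1.
Eigenvectors give P = [[-3, 4], [1, -1]] with P⁻¹ = [[1, 4], [1, 3]], and Q = P·diag(-3, -1)·P⁻¹.
Then Q⁶ = P·diag(729, 1)·P⁻¹ = [[-2187, 4], [729, -1]] · [[1, 4], [1, 3]] = [[-2183, -8736], [728, 2913]].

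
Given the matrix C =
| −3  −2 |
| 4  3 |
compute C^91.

C² = I (check: tr C = 0 and det C = −1), so C^91 = C since 91 is odd.

[[−3, −2], [4, 3]]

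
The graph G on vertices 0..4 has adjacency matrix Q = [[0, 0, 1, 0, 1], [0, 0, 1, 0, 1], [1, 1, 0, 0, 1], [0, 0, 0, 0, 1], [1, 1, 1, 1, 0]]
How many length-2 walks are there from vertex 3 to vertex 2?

1

The number of length-2 walks from vertex 3 to vertex 2 is entry (3,2) of Q², where Q is the adjacency matrix.
Q² = [[2, 2, 1, 1, 1], [2, 2, 1, 1, 1], [1, 1, 3, 1, 2], [1, 1, 1, 1, 0], [1, 1, 2, 0, 4]]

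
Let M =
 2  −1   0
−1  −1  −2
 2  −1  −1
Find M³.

M² = [[5, −1, 2], [−5, 4, 4], [3, 0, 3]]
M³ = [[15, −6, 0], [−6, −3, −12], [12, −6, −3]]

[[15, −6, 0], [−6, −3, −12], [12, −6, −3]]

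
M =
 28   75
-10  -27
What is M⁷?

tr M = 1 and det M = -6, so the characteristic polynomial is λ² − (1)λ + (-6) with roots -2 and 3.
Eigenvectors give P = [[-5, 3], [2, -1]] with P⁻¹ = [[1, 3], [2, 5]], and M = P·diag(-2, 3)·P⁻¹.
Then M⁷ = P·diag(-128, 2187)·P⁻¹ = [[640, 6561], [-256, -2187]] · [[1, 3], [2, 5]] = [[13762, 34725], [-4630, -11703]].

[[13762, 34725], [-4630, -11703]]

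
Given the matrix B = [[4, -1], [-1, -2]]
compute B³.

[[70, -13], [-13, -8]]

B² = [[17, -2], [-2, 5]]
B³ = [[70, -13], [-13, -8]]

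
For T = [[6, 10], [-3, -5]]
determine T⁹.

[[6, 10], [-3, -5]]

T² = T (a projection; rank 1, trace 1), so T⁹ = T.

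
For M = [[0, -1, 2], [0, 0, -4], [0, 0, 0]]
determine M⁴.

[[0, 0, 0], [0, 0, 0], [0, 0, 0]]

M is strictly triangular, hence nilpotent: M³ = 0, so M⁴ = 0.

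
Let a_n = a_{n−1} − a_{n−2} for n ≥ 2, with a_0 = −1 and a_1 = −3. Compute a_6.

With companion matrix T = [[1, −1], [1, 0]], [a_n, a_{n−1}]ᵀ = T·[a_{n−1}, a_{n−2}]ᵀ, so [a_6, a_5]ᵀ = T⁵·[a_1, a_0]ᵀ.
T⁵ = [[0, 1], [−1, 1]], giving [a_6, a_5]ᵀ = [[−1], [2]].

−1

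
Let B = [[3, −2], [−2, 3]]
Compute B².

[[13, −12], [−12, 13]]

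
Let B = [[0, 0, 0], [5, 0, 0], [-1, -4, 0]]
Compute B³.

B is strictly triangular, hence nilpotent: B³ = 0, so B³ = 0.

[[0, 0, 0], [0, 0, 0], [0, 0, 0]]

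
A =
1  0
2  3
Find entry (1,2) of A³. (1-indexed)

tr A = 4 and det A = 3, so the characteristic polynomial is λ² − (4)λ + (3) with roots 3 and 1.
Eigenvectors give P = [[0, 1], [−1, −1]] with P⁻¹ = [[−1, −1], [1, 0]], and A = P·diag(3, 1)·P⁻¹.
Then A³ = P·diag(27, 1)·P⁻¹ = [[0, 1], [−27, −1]] · [[−1, −1], [1, 0]] = [[1, 0], [26, 27]].

0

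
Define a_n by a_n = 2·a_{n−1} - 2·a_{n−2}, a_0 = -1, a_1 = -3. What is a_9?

-48

With companion matrix B = [[2, -2], [1, 0]], [a_n, a_{n−1}]ᵀ = B·[a_{n−1}, a_{n−2}]ᵀ, so [a_9, a_8]ᵀ = B^8·[a_1, a_0]ᵀ.
B^8 = [[16, 0], [0, 16]], giving [a_9, a_8]ᵀ = [[-48], [-16]].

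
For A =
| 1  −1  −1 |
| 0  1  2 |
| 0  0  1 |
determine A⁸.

[[1, −8, −64], [0, 1, 16], [0, 0, 1]]

A = I + N where N = [[0, −1, −1], [0, 0, 2], [0, 0, 0]] is strictly upper-triangular, so N³ = 0.
(I + N)⁸ = I + 8·N + 28·N² = [[1, −8, −64], [0, 1, 16], [0, 0, 1]].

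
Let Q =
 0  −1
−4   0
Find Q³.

[[0, −4], [−16, 0]]

Q² = [[4, 0], [0, 4]]
Q³ = [[0, −4], [−16, 0]]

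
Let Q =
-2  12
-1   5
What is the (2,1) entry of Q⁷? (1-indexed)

tr Q = 3 and det Q = 2, so the characteristic polynomial is λ² − (3)λ + (2) with roots 2 and 1.
Eigenvectors give P = [[3, -4], [1, -1]] with P⁻¹ = [[-1, 4], [-1, 3]], and Q = P·diag(2, 1)·P⁻¹.
Then Q⁷ = P·diag(128, 1)·P⁻¹ = [[384, -4], [128, -1]] · [[-1, 4], [-1, 3]] = [[-380, 1524], [-127, 509]].

-127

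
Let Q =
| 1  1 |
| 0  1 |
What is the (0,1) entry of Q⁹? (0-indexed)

Q = I + N where N = [[0, 1], [0, 0]] is strictly upper-triangular, so N² = 0.
(I + N)⁹ = I + 9·N = [[1, 9], [0, 1]].

9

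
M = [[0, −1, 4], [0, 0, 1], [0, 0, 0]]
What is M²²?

M is strictly triangular, hence nilpotent: M³ = 0, so M²² = 0.

[[0, 0, 0], [0, 0, 0], [0, 0, 0]]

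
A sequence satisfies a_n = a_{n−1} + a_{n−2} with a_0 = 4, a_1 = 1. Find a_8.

73

With companion matrix M = [[1, 1], [1, 0]], [a_n, a_{n−1}]ᵀ = M·[a_{n−1}, a_{n−2}]ᵀ, so [a_8, a_7]ᵀ = M⁷·[a_1, a_0]ᵀ.
M⁷ = [[21, 13], [13, 8]], giving [a_8, a_7]ᵀ = [[73], [45]].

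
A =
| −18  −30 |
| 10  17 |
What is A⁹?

tr A = −1 and det A = −6, so the characteristic polynomial is λ² − (−1)λ + (−6) with roots 2 and −3.
Eigenvectors give P = [[3, −2], [−2, 1]] with P⁻¹ = [[−1, −2], [−2, −3]], and A = P·diag(2, −3)·P⁻¹.
Then A⁹ = P·diag(512, −19683)·P⁻¹ = [[1536, 39366], [−1024, −19683]] · [[−1, −2], [−2, −3]] = [[−80268, −121170], [40390, 61097]].

[[−80268, −121170], [40390, 61097]]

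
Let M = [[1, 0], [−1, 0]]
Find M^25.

M² = M (a projection; rank 1, trace 1), so M^25 = M.

[[1, 0], [−1, 0]]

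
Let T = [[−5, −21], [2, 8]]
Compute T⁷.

[[−761, −2667], [254, 890]]

tr T = 3 and det T = 2, so the characteristic polynomial is λ² − (3)λ + (2) with roots 2 and 1.
Eigenvectors give P = [[3, −7], [−1, 2]] with P⁻¹ = [[−2, −7], [−1, −3]], and T = P·diag(2, 1)·P⁻¹.
Then T⁷ = P·diag(128, 1)·P⁻¹ = [[384, −7], [−128, 2]] · [[−2, −7], [−1, −3]] = [[−761, −2667], [254, 890]].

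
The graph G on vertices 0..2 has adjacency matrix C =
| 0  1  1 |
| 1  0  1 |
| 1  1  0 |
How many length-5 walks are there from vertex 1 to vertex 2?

11

The number of length-5 walks from vertex 1 to vertex 2 is entry (1,2) of C⁵, where C is the adjacency matrix.
C² = [[2, 1, 1], [1, 2, 1], [1, 1, 2]]
C³ = [[2, 3, 3], [3, 2, 3], [3, 3, 2]]
C⁴ = [[6, 5, 5], [5, 6, 5], [5, 5, 6]]
C⁵ = [[10, 11, 11], [11, 10, 11], [11, 11, 10]]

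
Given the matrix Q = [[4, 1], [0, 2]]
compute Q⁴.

[[256, 120], [0, 16]]

Q² = [[16, 6], [0, 4]]
Q³ = [[64, 28], [0, 8]]
Q⁴ = [[256, 120], [0, 16]]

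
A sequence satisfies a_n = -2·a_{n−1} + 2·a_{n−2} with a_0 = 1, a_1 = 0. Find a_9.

With companion matrix C = [[-2, 2], [1, 0]], [a_n, a_{n−1}]ᵀ = C·[a_{n−1}, a_{n−2}]ᵀ, so [a_9, a_8]ᵀ = C^8·[a_1, a_0]ᵀ.
C^8 = [[2448, -1792], [-896, 656]], giving [a_9, a_8]ᵀ = [[-1792], [656]].

-1792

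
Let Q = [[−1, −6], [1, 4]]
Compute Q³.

tr Q = 3 and det Q = 2, so the characteristic polynomial is λ² − (3)λ + (2) with roots 2 and 1.
Eigenvectors give P = [[−2, 3], [1, −1]] with P⁻¹ = [[1, 3], [1, 2]], and Q = P·diag(2, 1)·P⁻¹.
Then Q³ = P·diag(8, 1)·P⁻¹ = [[−16, 3], [8, −1]] · [[1, 3], [1, 2]] = [[−13, −42], [7, 22]].

[[−13, −42], [7, 22]]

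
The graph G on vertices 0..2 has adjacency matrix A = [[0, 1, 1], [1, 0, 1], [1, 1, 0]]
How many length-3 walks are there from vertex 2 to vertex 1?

The number of length-3 walks from vertex 2 to vertex 1 is entry (2,1) of A³, where A is the adjacency matrix.
A² = [[2, 1, 1], [1, 2, 1], [1, 1, 2]]
A³ = [[2, 3, 3], [3, 2, 3], [3, 3, 2]]

3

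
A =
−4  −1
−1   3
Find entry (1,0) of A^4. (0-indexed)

A^2 = [[17, 1], [1, 10]]
A^3 = [[−69, −14], [−14, 29]]
A^4 = [[290, 27], [27, 101]]

27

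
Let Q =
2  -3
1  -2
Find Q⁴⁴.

Q² = I (check: tr Q = 0 and det Q = -1), so Q⁴⁴ = I since 44 is even.

[[1, 0], [0, 1]]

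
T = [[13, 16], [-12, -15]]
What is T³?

[[85, 112], [-84, -111]]

tr T = -2 and det T = -3, so the characteristic polynomial is λ² − (-2)λ + (-3) with roots -3 and 1.
Eigenvectors give P = [[1, -4], [-1, 3]] with P⁻¹ = [[-3, -4], [-1, -1]], and T = P·diag(-3, 1)·P⁻¹.
Then T³ = P·diag(-27, 1)·P⁻¹ = [[-27, -4], [27, 3]] · [[-3, -4], [-1, -1]] = [[85, 112], [-84, -111]].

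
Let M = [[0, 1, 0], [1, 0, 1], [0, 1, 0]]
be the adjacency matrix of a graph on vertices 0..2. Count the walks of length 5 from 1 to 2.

4

The number of length-5 walks from vertex 1 to vertex 2 is entry (1,2) of M⁵, where M is the adjacency matrix.
M² = [[1, 0, 1], [0, 2, 0], [1, 0, 1]]
M³ = [[0, 2, 0], [2, 0, 2], [0, 2, 0]]
M⁴ = [[2, 0, 2], [0, 4, 0], [2, 0, 2]]
M⁵ = [[0, 4, 0], [4, 0, 4], [0, 4, 0]]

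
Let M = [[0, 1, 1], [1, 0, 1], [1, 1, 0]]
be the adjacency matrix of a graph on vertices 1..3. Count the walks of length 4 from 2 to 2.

6

The number of length-4 walks from vertex 2 to vertex 2 is entry (2,2) of M^4, where M is the adjacency matrix.
M^2 = [[2, 1, 1], [1, 2, 1], [1, 1, 2]]
M^3 = [[2, 3, 3], [3, 2, 3], [3, 3, 2]]
M^4 = [[6, 5, 5], [5, 6, 5], [5, 5, 6]]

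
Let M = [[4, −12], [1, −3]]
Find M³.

M² = M (a projection; rank 1, trace 1), so M³ = M.

[[4, −12], [1, −3]]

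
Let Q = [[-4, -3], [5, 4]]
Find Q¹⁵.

Q² = I (check: tr Q = 0 and det Q = -1), so Q¹⁵ = Q since 15 is odd.

[[-4, -3], [5, 4]]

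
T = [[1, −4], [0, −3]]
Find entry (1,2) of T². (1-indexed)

8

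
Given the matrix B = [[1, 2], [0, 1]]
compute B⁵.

[[1, 10], [0, 1]]

B = I + N where N = [[0, 2], [0, 0]] is strictly upper-triangular, so N² = 0.
(I + N)⁵ = I + 5·N = [[1, 10], [0, 1]].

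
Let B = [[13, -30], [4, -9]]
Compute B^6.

[[4369, -10920], [1456, -3639]]

tr B = 4 and det B = 3, so the characteristic polynomial is λ² − (4)λ + (3) with roots 1 and 3.
Eigenvectors give P = [[-5, 3], [-2, 1]] with P⁻¹ = [[1, -3], [2, -5]], and B = P·diag(1, 3)·P⁻¹.
Then B^6 = P·diag(1, 729)·P⁻¹ = [[-5, 2187], [-2, 729]] · [[1, -3], [2, -5]] = [[4369, -10920], [1456, -3639]].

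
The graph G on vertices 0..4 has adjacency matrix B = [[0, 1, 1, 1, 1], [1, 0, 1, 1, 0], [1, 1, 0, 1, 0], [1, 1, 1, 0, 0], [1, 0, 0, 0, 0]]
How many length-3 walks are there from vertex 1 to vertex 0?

The number of length-3 walks from vertex 1 to vertex 0 is entry (1,0) of B³, where B is the adjacency matrix.
B² = [[4, 2, 2, 2, 0], [2, 3, 2, 2, 1], [2, 2, 3, 2, 1], [2, 2, 2, 3, 1], [0, 1, 1, 1, 1]]
B³ = [[6, 8, 8, 8, 4], [8, 6, 7, 7, 2], [8, 7, 6, 7, 2], [8, 7, 7, 6, 2], [4, 2, 2, 2, 0]]

8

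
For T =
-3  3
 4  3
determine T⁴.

[[441, 0], [0, 441]]

T² = [[21, 0], [0, 21]]
T³ = [[-63, 63], [84, 63]]
T⁴ = [[441, 0], [0, 441]]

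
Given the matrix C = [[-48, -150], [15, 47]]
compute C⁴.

tr C = -1 and det C = -6, so the characteristic polynomial is λ² − (-1)λ + (-6) with roots 2 and -3.
Eigenvectors give P = [[3, -10], [-1, 3]] with P⁻¹ = [[-3, -10], [-1, -3]], and C = P·diag(2, -3)·P⁻¹.
Then C⁴ = P·diag(16, 81)·P⁻¹ = [[48, -810], [-16, 243]] · [[-3, -10], [-1, -3]] = [[666, 1950], [-195, -569]].

[[666, 1950], [-195, -569]]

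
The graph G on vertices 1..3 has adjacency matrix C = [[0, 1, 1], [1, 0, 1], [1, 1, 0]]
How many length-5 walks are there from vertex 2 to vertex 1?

The number of length-5 walks from vertex 2 to vertex 1 is entry (2,1) of C⁵, where C is the adjacency matrix.
C² = [[2, 1, 1], [1, 2, 1], [1, 1, 2]]
C³ = [[2, 3, 3], [3, 2, 3], [3, 3, 2]]
C⁴ = [[6, 5, 5], [5, 6, 5], [5, 5, 6]]
C⁵ = [[10, 11, 11], [11, 10, 11], [11, 11, 10]]

11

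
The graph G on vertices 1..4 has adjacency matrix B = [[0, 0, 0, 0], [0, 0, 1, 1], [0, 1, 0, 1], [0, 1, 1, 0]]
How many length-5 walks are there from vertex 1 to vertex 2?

0

The number of length-5 walks from vertex 1 to vertex 2 is entry (1,2) of B^5, where B is the adjacency matrix.
B^2 = [[0, 0, 0, 0], [0, 2, 1, 1], [0, 1, 2, 1], [0, 1, 1, 2]]
B^3 = [[0, 0, 0, 0], [0, 2, 3, 3], [0, 3, 2, 3], [0, 3, 3, 2]]
B^4 = [[0, 0, 0, 0], [0, 6, 5, 5], [0, 5, 6, 5], [0, 5, 5, 6]]
B^5 = [[0, 0, 0, 0], [0, 10, 11, 11], [0, 11, 10, 11], [0, 11, 11, 10]]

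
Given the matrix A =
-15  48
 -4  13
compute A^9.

tr A = -2 and det A = -3, so the characteristic polynomial is λ² − (-2)λ + (-3) with roots 1 and -3.
Eigenvectors give P = [[-3, 4], [-1, 1]] with P⁻¹ = [[1, -4], [1, -3]], and A = P·diag(1, -3)·P⁻¹.
Then A^9 = P·diag(1, -19683)·P⁻¹ = [[-3, -78732], [-1, -19683]] · [[1, -4], [1, -3]] = [[-78735, 236208], [-19684, 59053]].

[[-78735, 236208], [-19684, 59053]]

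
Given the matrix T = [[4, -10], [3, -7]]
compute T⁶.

[[-314, 630], [-189, 379]]

tr T = -3 and det T = 2, so the characteristic polynomial is λ² − (-3)λ + (2) with roots -2 and -1.
Eigenvectors give P = [[-5, 2], [-3, 1]] with P⁻¹ = [[1, -2], [3, -5]], and T = P·diag(-2, -1)·P⁻¹.
Then T⁶ = P·diag(64, 1)·P⁻¹ = [[-320, 2], [-192, 1]] · [[1, -2], [3, -5]] = [[-314, 630], [-189, 379]].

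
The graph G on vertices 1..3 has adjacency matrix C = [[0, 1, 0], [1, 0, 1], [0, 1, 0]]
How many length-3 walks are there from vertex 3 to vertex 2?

2

The number of length-3 walks from vertex 3 to vertex 2 is entry (3,2) of C³, where C is the adjacency matrix.
C² = [[1, 0, 1], [0, 2, 0], [1, 0, 1]]
C³ = [[0, 2, 0], [2, 0, 2], [0, 2, 0]]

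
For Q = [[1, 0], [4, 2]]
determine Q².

[[1, 0], [12, 4]]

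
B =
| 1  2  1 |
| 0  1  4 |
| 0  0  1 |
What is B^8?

[[1, 16, 232], [0, 1, 32], [0, 0, 1]]

B = I + N where N = [[0, 2, 1], [0, 0, 4], [0, 0, 0]] is strictly upper-triangular, so N^3 = 0.
(I + N)^8 = I + 8·N + 28·N^2 = [[1, 16, 232], [0, 1, 32], [0, 0, 1]].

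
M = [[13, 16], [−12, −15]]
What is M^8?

tr M = −2 and det M = −3, so the characteristic polynomial is λ² − (−2)λ + (−3) with roots −3 and 1.
Eigenvectors give P = [[−1, 4], [1, −3]] with P⁻¹ = [[3, 4], [1, 1]], and M = P·diag(−3, 1)·P⁻¹.
Then M^8 = P·diag(6561, 1)·P⁻¹ = [[−6561, 4], [6561, −3]] · [[3, 4], [1, 1]] = [[−19679, −26240], [19680, 26241]].

[[−19679, −26240], [19680, 26241]]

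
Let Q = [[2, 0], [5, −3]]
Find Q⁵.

[[32, 0], [275, −243]]

tr Q = −1 and det Q = −6, so the characteristic polynomial is λ² − (−1)λ + (−6) with roots 2 and −3.
Eigenvectors give P = [[1, 0], [1, −1]] with P⁻¹ = [[1, 0], [1, −1]], and Q = P·diag(2, −3)·P⁻¹.
Then Q⁵ = P·diag(32, −243)·P⁻¹ = [[32, 0], [32, 243]] · [[1, 0], [1, −1]] = [[32, 0], [275, −243]].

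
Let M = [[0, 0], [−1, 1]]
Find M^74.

M² = M (a projection; rank 1, trace 1), so M^74 = M.

[[0, 0], [−1, 1]]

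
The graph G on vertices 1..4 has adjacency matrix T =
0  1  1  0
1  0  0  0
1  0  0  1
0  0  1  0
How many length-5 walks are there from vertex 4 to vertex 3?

The number of length-5 walks from vertex 4 to vertex 3 is entry (4,3) of T⁵, where T is the adjacency matrix.
T² = [[2, 0, 0, 1], [0, 1, 1, 0], [0, 1, 2, 0], [1, 0, 0, 1]]
T³ = [[0, 2, 3, 0], [2, 0, 0, 1], [3, 0, 0, 2], [0, 1, 2, 0]]
T⁴ = [[5, 0, 0, 3], [0, 2, 3, 0], [0, 3, 5, 0], [3, 0, 0, 2]]
T⁵ = [[0, 5, 8, 0], [5, 0, 0, 3], [8, 0, 0, 5], [0, 3, 5, 0]]

5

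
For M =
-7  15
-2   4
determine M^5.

tr M = -3 and det M = 2, so the characteristic polynomial is λ² − (-3)λ + (2) with roots -2 and -1.
Eigenvectors give P = [[3, -5], [1, -2]] with P⁻¹ = [[2, -5], [1, -3]], and M = P·diag(-2, -1)·P⁻¹.
Then M^5 = P·diag(-32, -1)·P⁻¹ = [[-96, 5], [-32, 2]] · [[2, -5], [1, -3]] = [[-187, 465], [-62, 154]].

[[-187, 465], [-62, 154]]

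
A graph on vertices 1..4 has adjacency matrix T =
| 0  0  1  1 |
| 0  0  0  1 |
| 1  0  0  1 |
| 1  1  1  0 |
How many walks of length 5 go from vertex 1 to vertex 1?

12

The number of length-5 walks from vertex 1 to vertex 1 is entry (1,1) of T⁵, where T is the adjacency matrix.
T² = [[2, 1, 1, 1], [1, 1, 1, 0], [1, 1, 2, 1], [1, 0, 1, 3]]
T³ = [[2, 1, 3, 4], [1, 0, 1, 3], [3, 1, 2, 4], [4, 3, 4, 2]]
T⁴ = [[7, 4, 6, 6], [4, 3, 4, 2], [6, 4, 7, 6], [6, 2, 6, 11]]
T⁵ = [[12, 6, 13, 17], [6, 2, 6, 11], [13, 6, 12, 17], [17, 11, 17, 14]]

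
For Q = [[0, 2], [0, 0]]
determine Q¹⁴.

Q is strictly triangular, hence nilpotent: Q² = 0, so Q¹⁴ = 0.

[[0, 0], [0, 0]]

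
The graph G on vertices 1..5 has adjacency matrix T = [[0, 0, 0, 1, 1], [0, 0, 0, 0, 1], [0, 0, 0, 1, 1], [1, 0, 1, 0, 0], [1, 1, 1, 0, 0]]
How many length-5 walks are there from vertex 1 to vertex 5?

23

The number of length-5 walks from vertex 1 to vertex 5 is entry (1,5) of T⁵, where T is the adjacency matrix.
T² = [[2, 1, 2, 0, 0], [1, 1, 1, 0, 0], [2, 1, 2, 0, 0], [0, 0, 0, 2, 2], [0, 0, 0, 2, 3]]
T³ = [[0, 0, 0, 4, 5], [0, 0, 0, 2, 3], [0, 0, 0, 4, 5], [4, 2, 4, 0, 0], [5, 3, 5, 0, 0]]
T⁴ = [[9, 5, 9, 0, 0], [5, 3, 5, 0, 0], [9, 5, 9, 0, 0], [0, 0, 0, 8, 10], [0, 0, 0, 10, 13]]
T⁵ = [[0, 0, 0, 18, 23], [0, 0, 0, 10, 13], [0, 0, 0, 18, 23], [18, 10, 18, 0, 0], [23, 13, 23, 0, 0]]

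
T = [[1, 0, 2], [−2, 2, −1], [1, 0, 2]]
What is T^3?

[[9, 0, 18], [−23, 8, −34], [9, 0, 18]]

T^2 = [[3, 0, 6], [−7, 4, −8], [3, 0, 6]]
T^3 = [[9, 0, 18], [−23, 8, −34], [9, 0, 18]]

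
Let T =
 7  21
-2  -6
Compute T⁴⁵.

[[7, 21], [-2, -6]]

T² = T (a projection; rank 1, trace 1), so T⁴⁵ = T.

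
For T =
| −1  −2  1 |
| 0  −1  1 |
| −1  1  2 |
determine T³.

T² = [[0, 5, −1], [−1, 2, 1], [−1, 3, 4]]
T³ = [[1, −6, 3], [0, 1, 3], [−3, 3, 10]]

[[1, −6, 3], [0, 1, 3], [−3, 3, 10]]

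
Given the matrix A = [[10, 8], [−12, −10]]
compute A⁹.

[[2560, 2048], [−3072, −2560]]

tr A = 0 and det A = −4, so the characteristic polynomial is λ² − (0)λ + (−4) with roots −2 and 2.
Eigenvectors give P = [[−2, −1], [3, 1]] with P⁻¹ = [[1, 1], [−3, −2]], and A = P·diag(−2, 2)·P⁻¹.
Then A⁹ = P·diag(−512, 512)·P⁻¹ = [[1024, −512], [−1536, 512]] · [[1, 1], [−3, −2]] = [[2560, 2048], [−3072, −2560]].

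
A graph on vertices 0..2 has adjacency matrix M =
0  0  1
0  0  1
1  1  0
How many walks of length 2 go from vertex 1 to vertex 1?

The number of length-2 walks from vertex 1 to vertex 1 is entry (1,1) of M², where M is the adjacency matrix.
M² = [[1, 1, 0], [1, 1, 0], [0, 0, 2]]

1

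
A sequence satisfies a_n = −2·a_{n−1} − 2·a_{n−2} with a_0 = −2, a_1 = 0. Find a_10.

With companion matrix M = [[−2, −2], [1, 0]], [a_n, a_{n−1}]ᵀ = M·[a_{n−1}, a_{n−2}]ᵀ, so [a_10, a_9]ᵀ = M⁹·[a_1, a_0]ᵀ.
M⁹ = [[−32, −32], [16, 0]], giving [a_10, a_9]ᵀ = [[64], [0]].

64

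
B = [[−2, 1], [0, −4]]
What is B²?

[[4, −6], [0, 16]]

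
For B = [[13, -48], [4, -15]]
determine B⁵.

tr B = -2 and det B = -3, so the characteristic polynomial is λ² − (-2)λ + (-3) with roots -3 and 1.
Eigenvectors give P = [[3, -4], [1, -1]] with P⁻¹ = [[-1, 4], [-1, 3]], and B = P·diag(-3, 1)·P⁻¹.
Then B⁵ = P·diag(-243, 1)·P⁻¹ = [[-729, -4], [-243, -1]] · [[-1, 4], [-1, 3]] = [[733, -2928], [244, -975]].

[[733, -2928], [244, -975]]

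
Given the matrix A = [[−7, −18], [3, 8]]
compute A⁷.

[[−259, −774], [129, 386]]

tr A = 1 and det A = −2, so the characteristic polynomial is λ² − (1)λ + (−2) with roots 2 and −1.
Eigenvectors give P = [[−2, 3], [1, −1]] with P⁻¹ = [[1, 3], [1, 2]], and A = P·diag(2, −1)·P⁻¹.
Then A⁷ = P·diag(128, −1)·P⁻¹ = [[−256, −3], [128, 1]] · [[1, 3], [1, 2]] = [[−259, −774], [129, 386]].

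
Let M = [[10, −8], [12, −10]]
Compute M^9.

tr M = 0 and det M = −4, so the characteristic polynomial is λ² − (0)λ + (−4) with roots −2 and 2.
Eigenvectors give P = [[−2, 1], [−3, 1]] with P⁻¹ = [[1, −1], [3, −2]], and M = P·diag(−2, 2)·P⁻¹.
Then M^9 = P·diag(−512, 512)·P⁻¹ = [[1024, 512], [1536, 512]] · [[1, −1], [3, −2]] = [[2560, −2048], [3072, −2560]].

[[2560, −2048], [3072, −2560]]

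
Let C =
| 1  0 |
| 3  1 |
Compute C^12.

[[1, 0], [36, 1]]

C = I + N where N = [[0, 0], [3, 0]] is strictly lower-triangular, so N^2 = 0.
(I + N)^12 = I + 12·N = [[1, 0], [36, 1]].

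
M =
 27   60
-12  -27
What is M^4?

[[81, 0], [0, 81]]

tr M = 0 and det M = -9, so the characteristic polynomial is λ² − (0)λ + (-9) with roots 3 and -3.
Eigenvectors give P = [[-5, 2], [2, -1]] with P⁻¹ = [[-1, -2], [-2, -5]], and M = P·diag(3, -3)·P⁻¹.
Then M^4 = P·diag(81, 81)·P⁻¹ = [[-405, 162], [162, -81]] · [[-1, -2], [-2, -5]] = [[81, 0], [0, 81]].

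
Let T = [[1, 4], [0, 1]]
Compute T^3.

[[1, 12], [0, 1]]

T = I + N where N = [[0, 4], [0, 0]] is strictly upper-triangular, so N^2 = 0.
(I + N)^3 = I + 3·N = [[1, 12], [0, 1]].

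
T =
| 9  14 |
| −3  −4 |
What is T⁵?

[[1509, 2954], [−633, −1234]]

tr T = 5 and det T = 6, so the characteristic polynomial is λ² − (5)λ + (6) with roots 2 and 3.
Eigenvectors give P = [[−2, 7], [1, −3]] with P⁻¹ = [[3, 7], [1, 2]], and T = P·diag(2, 3)·P⁻¹.
Then T⁵ = P·diag(32, 243)·P⁻¹ = [[−64, 1701], [32, −729]] · [[3, 7], [1, 2]] = [[1509, 2954], [−633, −1234]].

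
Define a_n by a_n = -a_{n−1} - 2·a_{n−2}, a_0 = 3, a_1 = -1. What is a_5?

-17

With companion matrix Q = [[-1, -2], [1, 0]], [a_n, a_{n−1}]ᵀ = Q·[a_{n−1}, a_{n−2}]ᵀ, so [a_5, a_4]ᵀ = Q⁴·[a_1, a_0]ᵀ.
Q⁴ = [[-1, -6], [3, 2]], giving [a_5, a_4]ᵀ = [[-17], [3]].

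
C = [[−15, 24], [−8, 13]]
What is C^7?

[[−8751, 13128], [−4376, 6565]]

tr C = −2 and det C = −3, so the characteristic polynomial is λ² − (−2)λ + (−3) with roots 1 and −3.
Eigenvectors give P = [[−3, −2], [−2, −1]] with P⁻¹ = [[1, −2], [−2, 3]], and C = P·diag(1, −3)·P⁻¹.
Then C^7 = P·diag(1, −2187)·P⁻¹ = [[−3, 4374], [−2, 2187]] · [[1, −2], [−2, 3]] = [[−8751, 13128], [−4376, 6565]].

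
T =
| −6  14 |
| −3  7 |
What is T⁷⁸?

T² = T (a projection; rank 1, trace 1), so T⁷⁸ = T.

[[−6, 14], [−3, 7]]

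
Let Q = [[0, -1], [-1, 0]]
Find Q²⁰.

[[1, 0], [0, 1]]

Q² = I (check: tr Q = 0 and det Q = -1), so Q²⁰ = I since 20 is even.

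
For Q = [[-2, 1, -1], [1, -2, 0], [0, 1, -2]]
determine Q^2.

[[5, -5, 4], [-4, 5, -1], [1, -4, 4]]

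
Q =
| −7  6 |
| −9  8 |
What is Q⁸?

[[−509, 510], [−765, 766]]

tr Q = 1 and det Q = −2, so the characteristic polynomial is λ² − (1)λ + (−2) with roots −1 and 2.
Eigenvectors give P = [[−1, −2], [−1, −3]] with P⁻¹ = [[−3, 2], [1, −1]], and Q = P·diag(−1, 2)·P⁻¹.
Then Q⁸ = P·diag(1, 256)·P⁻¹ = [[−1, −512], [−1, −768]] · [[−3, 2], [1, −1]] = [[−509, 510], [−765, 766]].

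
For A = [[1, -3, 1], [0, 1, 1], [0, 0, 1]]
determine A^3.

[[1, -9, -6], [0, 1, 3], [0, 0, 1]]

A = I + N where N = [[0, -3, 1], [0, 0, 1], [0, 0, 0]] is strictly upper-triangular, so N^3 = 0.
(I + N)^3 = I + 3·N + 3·N^2 = [[1, -9, -6], [0, 1, 3], [0, 0, 1]].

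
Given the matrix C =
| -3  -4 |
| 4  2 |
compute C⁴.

C² = [[-7, 4], [-4, -12]]
C³ = [[37, 36], [-36, -8]]
C⁴ = [[33, -76], [76, 128]]

[[33, -76], [76, 128]]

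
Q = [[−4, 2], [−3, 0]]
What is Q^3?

Q^2 = [[10, −8], [12, −6]]
Q^3 = [[−16, 20], [−30, 24]]

[[−16, 20], [−30, 24]]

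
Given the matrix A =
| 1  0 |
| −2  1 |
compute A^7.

[[1, 0], [−14, 1]]

A = I + N where N = [[0, 0], [−2, 0]] is strictly lower-triangular, so N^2 = 0.
(I + N)^7 = I + 7·N = [[1, 0], [−14, 1]].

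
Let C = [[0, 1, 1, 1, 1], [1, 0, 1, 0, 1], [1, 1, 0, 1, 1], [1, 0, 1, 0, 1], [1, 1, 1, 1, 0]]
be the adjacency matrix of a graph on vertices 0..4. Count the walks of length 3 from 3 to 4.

10

The number of length-3 walks from vertex 3 to vertex 4 is entry (3,4) of C^3, where C is the adjacency matrix.
C^2 = [[4, 2, 3, 2, 3], [2, 3, 2, 3, 2], [3, 2, 4, 2, 3], [2, 3, 2, 3, 2], [3, 2, 3, 2, 4]]
C^3 = [[10, 10, 11, 10, 11], [10, 6, 10, 6, 10], [11, 10, 10, 10, 11], [10, 6, 10, 6, 10], [11, 10, 11, 10, 10]]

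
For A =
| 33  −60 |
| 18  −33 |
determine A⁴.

tr A = 0 and det A = −9, so the characteristic polynomial is λ² − (0)λ + (−9) with roots 3 and −3.
Eigenvectors give P = [[−2, 5], [−1, 3]] with P⁻¹ = [[−3, 5], [−1, 2]], and A = P·diag(3, −3)·P⁻¹.
Then A⁴ = P·diag(81, 81)·P⁻¹ = [[−162, 405], [−81, 243]] · [[−3, 5], [−1, 2]] = [[81, 0], [0, 81]].

[[81, 0], [0, 81]]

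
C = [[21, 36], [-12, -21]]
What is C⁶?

tr C = 0 and det C = -9, so the characteristic polynomial is λ² − (0)λ + (-9) with roots 3 and -3.
Eigenvectors give P = [[-2, -3], [1, 2]] with P⁻¹ = [[-2, -3], [1, 2]], and C = P·diag(3, -3)·P⁻¹.
Then C⁶ = P·diag(729, 729)·P⁻¹ = [[-1458, -2187], [729, 1458]] · [[-2, -3], [1, 2]] = [[729, 0], [0, 729]].

[[729, 0], [0, 729]]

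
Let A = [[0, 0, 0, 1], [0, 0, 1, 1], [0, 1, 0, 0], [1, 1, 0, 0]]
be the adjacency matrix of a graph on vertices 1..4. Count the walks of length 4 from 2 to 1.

The number of length-4 walks from vertex 2 to vertex 1 is entry (2,1) of A⁴, where A is the adjacency matrix.
A² = [[1, 1, 0, 0], [1, 2, 0, 0], [0, 0, 1, 1], [0, 0, 1, 2]]
A³ = [[0, 0, 1, 2], [0, 0, 2, 3], [1, 2, 0, 0], [2, 3, 0, 0]]
A⁴ = [[2, 3, 0, 0], [3, 5, 0, 0], [0, 0, 2, 3], [0, 0, 3, 5]]

3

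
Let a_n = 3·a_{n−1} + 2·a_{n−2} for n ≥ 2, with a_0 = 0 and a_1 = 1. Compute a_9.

With companion matrix Q = [[3, 2], [1, 0]], [a_n, a_{n−1}]ᵀ = Q·[a_{n−1}, a_{n−2}]ᵀ, so [a_9, a_8]ᵀ = Q^8·[a_1, a_0]ᵀ.
Q^8 = [[22363, 12558], [6279, 3526]], giving [a_9, a_8]ᵀ = [[22363], [6279]].

22363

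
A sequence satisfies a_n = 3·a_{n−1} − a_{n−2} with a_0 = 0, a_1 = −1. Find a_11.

−17711

With companion matrix M = [[3, −1], [1, 0]], [a_n, a_{n−1}]ᵀ = M·[a_{n−1}, a_{n−2}]ᵀ, so [a_11, a_10]ᵀ = M¹⁰·[a_1, a_0]ᵀ.
M¹⁰ = [[17711, −6765], [6765, −2584]], giving [a_11, a_10]ᵀ = [[−17711], [−6765]].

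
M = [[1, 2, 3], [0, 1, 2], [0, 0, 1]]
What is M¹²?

[[1, 24, 300], [0, 1, 24], [0, 0, 1]]

M = I + N where N = [[0, 2, 3], [0, 0, 2], [0, 0, 0]] is strictly upper-triangular, so N³ = 0.
(I + N)¹² = I + 12·N + 66·N² = [[1, 24, 300], [0, 1, 24], [0, 0, 1]].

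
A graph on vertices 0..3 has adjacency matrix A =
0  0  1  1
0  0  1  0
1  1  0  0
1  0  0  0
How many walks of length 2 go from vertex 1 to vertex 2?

0

The number of length-2 walks from vertex 1 to vertex 2 is entry (1,2) of A², where A is the adjacency matrix.
A² = [[2, 1, 0, 0], [1, 1, 0, 0], [0, 0, 2, 1], [0, 0, 1, 1]]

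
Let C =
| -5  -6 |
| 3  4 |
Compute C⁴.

tr C = -1 and det C = -2, so the characteristic polynomial is λ² − (-1)λ + (-2) with roots 1 and -2.
Eigenvectors give P = [[1, -2], [-1, 1]] with P⁻¹ = [[-1, -2], [-1, -1]], and C = P·diag(1, -2)·P⁻¹.
Then C⁴ = P·diag(1, 16)·P⁻¹ = [[1, -32], [-1, 16]] · [[-1, -2], [-1, -1]] = [[31, 30], [-15, -14]].

[[31, 30], [-15, -14]]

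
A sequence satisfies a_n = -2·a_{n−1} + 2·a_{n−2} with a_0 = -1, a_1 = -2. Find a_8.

With companion matrix Q = [[-2, 2], [1, 0]], [a_n, a_{n−1}]ᵀ = Q·[a_{n−1}, a_{n−2}]ᵀ, so [a_8, a_7]ᵀ = Q⁷·[a_1, a_0]ᵀ.
Q⁷ = [[-896, 656], [328, -240]], giving [a_8, a_7]ᵀ = [[1136], [-416]].

1136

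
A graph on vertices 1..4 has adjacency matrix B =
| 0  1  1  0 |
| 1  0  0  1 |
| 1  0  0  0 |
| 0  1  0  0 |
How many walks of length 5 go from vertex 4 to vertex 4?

0

The number of length-5 walks from vertex 4 to vertex 4 is entry (4,4) of B⁵, where B is the adjacency matrix.
B² = [[2, 0, 0, 1], [0, 2, 1, 0], [0, 1, 1, 0], [1, 0, 0, 1]]
B³ = [[0, 3, 2, 0], [3, 0, 0, 2], [2, 0, 0, 1], [0, 2, 1, 0]]
B⁴ = [[5, 0, 0, 3], [0, 5, 3, 0], [0, 3, 2, 0], [3, 0, 0, 2]]
B⁵ = [[0, 8, 5, 0], [8, 0, 0, 5], [5, 0, 0, 3], [0, 5, 3, 0]]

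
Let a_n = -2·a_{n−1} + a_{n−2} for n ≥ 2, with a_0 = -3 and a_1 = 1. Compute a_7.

379

With companion matrix M = [[-2, 1], [1, 0]], [a_n, a_{n−1}]ᵀ = M·[a_{n−1}, a_{n−2}]ᵀ, so [a_7, a_6]ᵀ = M^6·[a_1, a_0]ᵀ.
M^6 = [[169, -70], [-70, 29]], giving [a_7, a_6]ᵀ = [[379], [-157]].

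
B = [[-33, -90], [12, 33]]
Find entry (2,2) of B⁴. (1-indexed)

tr B = 0 and det B = -9, so the characteristic polynomial is λ² − (0)λ + (-9) with roots -3 and 3.
Eigenvectors give P = [[-3, -5], [1, 2]] with P⁻¹ = [[-2, -5], [1, 3]], and B = P·diag(-3, 3)·P⁻¹.
Then B⁴ = P·diag(81, 81)·P⁻¹ = [[-243, -405], [81, 162]] · [[-2, -5], [1, 3]] = [[81, 0], [0, 81]].

81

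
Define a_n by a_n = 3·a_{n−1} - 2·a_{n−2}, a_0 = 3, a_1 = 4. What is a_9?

514

With companion matrix M = [[3, -2], [1, 0]], [a_n, a_{n−1}]ᵀ = M·[a_{n−1}, a_{n−2}]ᵀ, so [a_9, a_8]ᵀ = M^8·[a_1, a_0]ᵀ.
M^8 = [[511, -510], [255, -254]], giving [a_9, a_8]ᵀ = [[514], [258]].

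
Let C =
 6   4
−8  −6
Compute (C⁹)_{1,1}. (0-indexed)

−1536

tr C = 0 and det C = −4, so the characteristic polynomial is λ² − (0)λ + (−4) with roots −2 and 2.
Eigenvectors give P = [[−1, 1], [2, −1]] with P⁻¹ = [[1, 1], [2, 1]], and C = P·diag(−2, 2)·P⁻¹.
Then C⁹ = P·diag(−512, 512)·P⁻¹ = [[512, 512], [−1024, −512]] · [[1, 1], [2, 1]] = [[1536, 1024], [−2048, −1536]].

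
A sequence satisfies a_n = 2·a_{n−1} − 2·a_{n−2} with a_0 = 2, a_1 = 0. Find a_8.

With companion matrix C = [[2, −2], [1, 0]], [a_n, a_{n−1}]ᵀ = C·[a_{n−1}, a_{n−2}]ᵀ, so [a_8, a_7]ᵀ = C^7·[a_1, a_0]ᵀ.
C^7 = [[0, 16], [−8, 16]], giving [a_8, a_7]ᵀ = [[32], [32]].

32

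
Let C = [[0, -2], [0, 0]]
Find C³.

C is strictly triangular, hence nilpotent: C² = 0, so C³ = 0.

[[0, 0], [0, 0]]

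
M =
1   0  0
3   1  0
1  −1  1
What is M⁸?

M = I + N where N = [[0, 0, 0], [3, 0, 0], [1, −1, 0]] is strictly lower-triangular, so N³ = 0.
(I + N)⁸ = I + 8·N + 28·N² = [[1, 0, 0], [24, 1, 0], [−76, −8, 1]].

[[1, 0, 0], [24, 1, 0], [−76, −8, 1]]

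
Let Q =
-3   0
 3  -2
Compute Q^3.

Q^2 = [[9, 0], [-15, 4]]
Q^3 = [[-27, 0], [57, -8]]

[[-27, 0], [57, -8]]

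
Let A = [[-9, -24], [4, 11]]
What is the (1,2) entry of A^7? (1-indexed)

tr A = 2 and det A = -3, so the characteristic polynomial is λ² − (2)λ + (-3) with roots 3 and -1.
Eigenvectors give P = [[2, -3], [-1, 1]] with P⁻¹ = [[-1, -3], [-1, -2]], and A = P·diag(3, -1)·P⁻¹.
Then A^7 = P·diag(2187, -1)·P⁻¹ = [[4374, 3], [-2187, -1]] · [[-1, -3], [-1, -2]] = [[-4377, -13128], [2188, 6563]].

-13128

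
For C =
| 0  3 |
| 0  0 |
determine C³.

C² = [[0, 0], [0, 0]]
C³ = [[0, 0], [0, 0]]

[[0, 0], [0, 0]]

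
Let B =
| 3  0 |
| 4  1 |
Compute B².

[[9, 0], [16, 1]]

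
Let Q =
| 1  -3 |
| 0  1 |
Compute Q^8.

Q = I + N where N = [[0, -3], [0, 0]] is strictly upper-triangular, so N^2 = 0.
(I + N)^8 = I + 8·N = [[1, -24], [0, 1]].

[[1, -24], [0, 1]]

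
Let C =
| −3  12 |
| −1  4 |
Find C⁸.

[[−3, 12], [−1, 4]]

C² = C (a projection; rank 1, trace 1), so C⁸ = C.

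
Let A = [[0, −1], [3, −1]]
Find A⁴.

[[6, −5], [15, 1]]

A² = [[−3, 1], [−3, −2]]
A³ = [[3, 2], [−6, 5]]
A⁴ = [[6, −5], [15, 1]]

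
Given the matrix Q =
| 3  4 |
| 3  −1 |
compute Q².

[[21, 8], [6, 13]]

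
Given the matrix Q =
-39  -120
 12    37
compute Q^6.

tr Q = -2 and det Q = -3, so the characteristic polynomial is λ² − (-2)λ + (-3) with roots 1 and -3.
Eigenvectors give P = [[3, 10], [-1, -3]] with P⁻¹ = [[-3, -10], [1, 3]], and Q = P·diag(1, -3)·P⁻¹.
Then Q^6 = P·diag(1, 729)·P⁻¹ = [[3, 7290], [-1, -2187]] · [[-3, -10], [1, 3]] = [[7281, 21840], [-2184, -6551]].

[[7281, 21840], [-2184, -6551]]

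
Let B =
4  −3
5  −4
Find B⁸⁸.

B² = I (check: tr B = 0 and det B = −1), so B⁸⁸ = I since 88 is even.

[[1, 0], [0, 1]]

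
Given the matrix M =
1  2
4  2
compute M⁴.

[[153, 126], [252, 216]]

M² = [[9, 6], [12, 12]]
M³ = [[33, 30], [60, 48]]
M⁴ = [[153, 126], [252, 216]]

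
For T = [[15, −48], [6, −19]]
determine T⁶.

tr T = −4 and det T = 3, so the characteristic polynomial is λ² − (−4)λ + (3) with roots −3 and −1.
Eigenvectors give P = [[8, −3], [3, −1]] with P⁻¹ = [[−1, 3], [−3, 8]], and T = P·diag(−3, −1)·P⁻¹.
Then T⁶ = P·diag(729, 1)·P⁻¹ = [[5832, −3], [2187, −1]] · [[−1, 3], [−3, 8]] = [[−5823, 17472], [−2184, 6553]].

[[−5823, 17472], [−2184, 6553]]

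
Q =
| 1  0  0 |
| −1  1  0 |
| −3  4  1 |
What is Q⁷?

[[1, 0, 0], [−7, 1, 0], [−105, 28, 1]]

Q = I + N where N = [[0, 0, 0], [−1, 0, 0], [−3, 4, 0]] is strictly lower-triangular, so N³ = 0.
(I + N)⁷ = I + 7·N + 21·N² = [[1, 0, 0], [−7, 1, 0], [−105, 28, 1]].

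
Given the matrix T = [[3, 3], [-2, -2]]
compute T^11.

T² = T (a projection; rank 1, trace 1), so T^11 = T.

[[3, 3], [-2, -2]]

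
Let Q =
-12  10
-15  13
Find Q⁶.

tr Q = 1 and det Q = -6, so the characteristic polynomial is λ² − (1)λ + (-6) with roots 3 and -2.
Eigenvectors give P = [[2, 1], [3, 1]] with P⁻¹ = [[-1, 1], [3, -2]], and Q = P·diag(3, -2)·P⁻¹.
Then Q⁶ = P·diag(729, 64)·P⁻¹ = [[1458, 64], [2187, 64]] · [[-1, 1], [3, -2]] = [[-1266, 1330], [-1995, 2059]].

[[-1266, 1330], [-1995, 2059]]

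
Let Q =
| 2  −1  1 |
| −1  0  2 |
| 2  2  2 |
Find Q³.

Q² = [[7, 0, 2], [2, 5, 3], [6, 2, 10]]
Q³ = [[18, −3, 11], [5, 4, 18], [30, 14, 30]]

[[18, −3, 11], [5, 4, 18], [30, 14, 30]]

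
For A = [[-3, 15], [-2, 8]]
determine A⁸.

[[-31269, 94575], [-12610, 38086]]

tr A = 5 and det A = 6, so the characteristic polynomial is λ² − (5)λ + (6) with roots 3 and 2.
Eigenvectors give P = [[-5, -3], [-2, -1]] with P⁻¹ = [[1, -3], [-2, 5]], and A = P·diag(3, 2)·P⁻¹.
Then A⁸ = P·diag(6561, 256)·P⁻¹ = [[-32805, -768], [-13122, -256]] · [[1, -3], [-2, 5]] = [[-31269, 94575], [-12610, 38086]].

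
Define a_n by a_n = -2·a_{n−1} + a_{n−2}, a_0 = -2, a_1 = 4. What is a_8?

-1970

With companion matrix T = [[-2, 1], [1, 0]], [a_n, a_{n−1}]ᵀ = T·[a_{n−1}, a_{n−2}]ᵀ, so [a_8, a_7]ᵀ = T⁷·[a_1, a_0]ᵀ.
T⁷ = [[-408, 169], [169, -70]], giving [a_8, a_7]ᵀ = [[-1970], [816]].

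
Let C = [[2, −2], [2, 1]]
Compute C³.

[[−12, −6], [6, −15]]

C² = [[0, −6], [6, −3]]
C³ = [[−12, −6], [6, −15]]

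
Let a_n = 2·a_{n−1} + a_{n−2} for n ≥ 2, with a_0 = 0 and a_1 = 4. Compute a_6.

280

With companion matrix C = [[2, 1], [1, 0]], [a_n, a_{n−1}]ᵀ = C·[a_{n−1}, a_{n−2}]ᵀ, so [a_6, a_5]ᵀ = C⁵·[a_1, a_0]ᵀ.
C⁵ = [[70, 29], [29, 12]], giving [a_6, a_5]ᵀ = [[280], [116]].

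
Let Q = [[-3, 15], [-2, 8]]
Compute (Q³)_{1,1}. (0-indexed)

122

tr Q = 5 and det Q = 6, so the characteristic polynomial is λ² − (5)λ + (6) with roots 2 and 3.
Eigenvectors give P = [[3, -5], [1, -2]] with P⁻¹ = [[2, -5], [1, -3]], and Q = P·diag(2, 3)·P⁻¹.
Then Q³ = P·diag(8, 27)·P⁻¹ = [[24, -135], [8, -54]] · [[2, -5], [1, -3]] = [[-87, 285], [-38, 122]].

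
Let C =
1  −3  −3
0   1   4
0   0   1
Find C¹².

[[1, −36, −828], [0, 1, 48], [0, 0, 1]]

C = I + N where N = [[0, −3, −3], [0, 0, 4], [0, 0, 0]] is strictly upper-triangular, so N³ = 0.
(I + N)¹² = I + 12·N + 66·N² = [[1, −36, −828], [0, 1, 48], [0, 0, 1]].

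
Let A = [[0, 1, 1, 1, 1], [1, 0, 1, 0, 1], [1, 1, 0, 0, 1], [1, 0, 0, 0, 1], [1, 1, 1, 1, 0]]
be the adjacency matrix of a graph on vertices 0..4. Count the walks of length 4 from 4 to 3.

17

The number of length-4 walks from vertex 4 to vertex 3 is entry (4,3) of A⁴, where A is the adjacency matrix.
A² = [[4, 2, 2, 1, 3], [2, 3, 2, 2, 2], [2, 2, 3, 2, 2], [1, 2, 2, 2, 1], [3, 2, 2, 1, 4]]
A³ = [[8, 9, 9, 7, 9], [9, 6, 7, 4, 9], [9, 7, 6, 4, 9], [7, 4, 4, 2, 7], [9, 9, 9, 7, 8]]
A⁴ = [[34, 26, 26, 17, 33], [26, 25, 24, 18, 26], [26, 24, 25, 18, 26], [17, 18, 18, 14, 17], [33, 26, 26, 17, 34]]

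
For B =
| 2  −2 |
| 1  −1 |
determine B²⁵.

[[2, −2], [1, −1]]

B² = B (a projection; rank 1, trace 1), so B²⁵ = B.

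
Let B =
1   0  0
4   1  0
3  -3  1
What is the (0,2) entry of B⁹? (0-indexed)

0

B = I + N where N = [[0, 0, 0], [4, 0, 0], [3, -3, 0]] is strictly lower-triangular, so N³ = 0.
(I + N)⁹ = I + 9·N + 36·N² = [[1, 0, 0], [36, 1, 0], [-405, -27, 1]].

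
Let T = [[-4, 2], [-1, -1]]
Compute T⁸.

[[12866, -12610], [6305, -6049]]

tr T = -5 and det T = 6, so the characteristic polynomial is λ² − (-5)λ + (6) with roots -3 and -2.
Eigenvectors give P = [[2, -1], [1, -1]] with P⁻¹ = [[1, -1], [1, -2]], and T = P·diag(-3, -2)·P⁻¹.
Then T⁸ = P·diag(6561, 256)·P⁻¹ = [[13122, -256], [6561, -256]] · [[1, -1], [1, -2]] = [[12866, -12610], [6305, -6049]].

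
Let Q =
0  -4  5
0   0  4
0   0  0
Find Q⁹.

[[0, 0, 0], [0, 0, 0], [0, 0, 0]]

Q is strictly triangular, hence nilpotent: Q³ = 0, so Q⁹ = 0.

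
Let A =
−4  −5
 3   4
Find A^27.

[[−4, −5], [3, 4]]

A² = I (check: tr A = 0 and det A = −1), so A^27 = A since 27 is odd.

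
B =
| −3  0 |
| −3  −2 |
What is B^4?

[[81, 0], [195, 16]]

B^2 = [[9, 0], [15, 4]]
B^3 = [[−27, 0], [−57, −8]]
B^4 = [[81, 0], [195, 16]]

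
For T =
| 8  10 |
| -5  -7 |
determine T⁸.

tr T = 1 and det T = -6, so the characteristic polynomial is λ² − (1)λ + (-6) with roots 3 and -2.
Eigenvectors give P = [[2, -1], [-1, 1]] with P⁻¹ = [[1, 1], [1, 2]], and T = P·diag(3, -2)·P⁻¹.
Then T⁸ = P·diag(6561, 256)·P⁻¹ = [[13122, -256], [-6561, 256]] · [[1, 1], [1, 2]] = [[12866, 12610], [-6305, -6049]].

[[12866, 12610], [-6305, -6049]]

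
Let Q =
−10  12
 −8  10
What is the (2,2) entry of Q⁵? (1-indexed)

tr Q = 0 and det Q = −4, so the characteristic polynomial is λ² − (0)λ + (−4) with roots 2 and −2.
Eigenvectors give P = [[1, −3], [1, −2]] with P⁻¹ = [[−2, 3], [−1, 1]], and Q = P·diag(2, −2)·P⁻¹.
Then Q⁵ = P·diag(32, −32)·P⁻¹ = [[32, 96], [32, 64]] · [[−2, 3], [−1, 1]] = [[−160, 192], [−128, 160]].

160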